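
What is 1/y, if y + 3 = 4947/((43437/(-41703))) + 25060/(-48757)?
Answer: -705952603/3355414120528 ≈ -0.00021039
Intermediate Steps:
y = -3355414120528/705952603 (y = -3 + (4947/((43437/(-41703))) + 25060/(-48757)) = -3 + (4947/((43437*(-1/41703))) + 25060*(-1/48757)) = -3 + (4947/(-14479/13901) - 25060/48757) = -3 + (4947*(-13901/14479) - 25060/48757) = -3 + (-68768247/14479 - 25060/48757) = -3 - 3353296262719/705952603 = -3355414120528/705952603 ≈ -4753.0)
1/y = 1/(-3355414120528/705952603) = -705952603/3355414120528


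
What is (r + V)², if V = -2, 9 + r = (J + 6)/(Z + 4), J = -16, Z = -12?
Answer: 1521/16 ≈ 95.063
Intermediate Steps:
r = -31/4 (r = -9 + (-16 + 6)/(-12 + 4) = -9 - 10/(-8) = -9 - 10*(-⅛) = -9 + 5/4 = -31/4 ≈ -7.7500)
(r + V)² = (-31/4 - 2)² = (-39/4)² = 1521/16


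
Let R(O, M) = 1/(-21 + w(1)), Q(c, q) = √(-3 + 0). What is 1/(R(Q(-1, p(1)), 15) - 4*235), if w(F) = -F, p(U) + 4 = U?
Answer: -22/20681 ≈ -0.0010638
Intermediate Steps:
p(U) = -4 + U
Q(c, q) = I*√3 (Q(c, q) = √(-3) = I*√3)
R(O, M) = -1/22 (R(O, M) = 1/(-21 - 1*1) = 1/(-21 - 1) = 1/(-22) = -1/22)
1/(R(Q(-1, p(1)), 15) - 4*235) = 1/(-1/22 - 4*235) = 1/(-1/22 - 940) = 1/(-20681/22) = -22/20681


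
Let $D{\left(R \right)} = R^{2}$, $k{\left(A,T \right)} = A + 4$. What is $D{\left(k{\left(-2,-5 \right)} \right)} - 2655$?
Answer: $-2651$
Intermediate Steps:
$k{\left(A,T \right)} = 4 + A$
$D{\left(k{\left(-2,-5 \right)} \right)} - 2655 = \left(4 - 2\right)^{2} - 2655 = 2^{2} - 2655 = 4 - 2655 = -2651$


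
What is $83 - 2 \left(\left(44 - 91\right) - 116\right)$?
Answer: $409$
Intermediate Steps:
$83 - 2 \left(\left(44 - 91\right) - 116\right) = 83 - 2 \left(-47 - 116\right) = 83 - -326 = 83 + 326 = 409$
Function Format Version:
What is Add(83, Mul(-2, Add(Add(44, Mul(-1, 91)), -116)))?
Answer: 409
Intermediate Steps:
Add(83, Mul(-2, Add(Add(44, Mul(-1, 91)), -116))) = Add(83, Mul(-2, Add(Add(44, -91), -116))) = Add(83, Mul(-2, Add(-47, -116))) = Add(83, Mul(-2, -163)) = Add(83, 326) = 409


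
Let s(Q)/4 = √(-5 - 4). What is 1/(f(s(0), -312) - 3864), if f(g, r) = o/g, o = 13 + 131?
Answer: -161/622110 + I/1244220 ≈ -0.0002588 + 8.0372e-7*I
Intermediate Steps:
s(Q) = 12*I (s(Q) = 4*√(-5 - 4) = 4*√(-9) = 4*(3*I) = 12*I)
o = 144
f(g, r) = 144/g
1/(f(s(0), -312) - 3864) = 1/(144/((12*I)) - 3864) = 1/(144*(-I/12) - 3864) = 1/(-12*I - 3864) = 1/(-3864 - 12*I) = (-3864 + 12*I)/14930640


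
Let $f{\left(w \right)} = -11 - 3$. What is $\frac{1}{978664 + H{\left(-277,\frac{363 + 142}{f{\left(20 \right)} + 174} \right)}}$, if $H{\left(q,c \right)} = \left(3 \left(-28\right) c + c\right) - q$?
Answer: $\frac{32}{31317729} \approx 1.0218 \cdot 10^{-6}$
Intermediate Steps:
$f{\left(w \right)} = -14$ ($f{\left(w \right)} = -11 - 3 = -14$)
$H{\left(q,c \right)} = - q - 83 c$ ($H{\left(q,c \right)} = \left(- 84 c + c\right) - q = - 83 c - q = - q - 83 c$)
$\frac{1}{978664 + H{\left(-277,\frac{363 + 142}{f{\left(20 \right)} + 174} \right)}} = \frac{1}{978664 - \left(-277 + 83 \frac{363 + 142}{-14 + 174}\right)} = \frac{1}{978664 + \left(277 - 83 \cdot \frac{505}{160}\right)} = \frac{1}{978664 + \left(277 - 83 \cdot 505 \cdot \frac{1}{160}\right)} = \frac{1}{978664 + \left(277 - \frac{8383}{32}\right)} = \frac{1}{978664 + \frac{481}{32}} = \frac{1}{\frac{31317729}{32}} = \frac{32}{31317729}$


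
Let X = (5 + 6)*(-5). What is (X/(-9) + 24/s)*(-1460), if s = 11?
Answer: -1198660/99 ≈ -12108.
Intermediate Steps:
X = -55 (X = 11*(-5) = -55)
(X/(-9) + 24/s)*(-1460) = (-55/(-9) + 24/11)*(-1460) = (-55*(-⅑) + 24*(1/11))*(-1460) = (55/9 + 24/11)*(-1460) = (821/99)*(-1460) = -1198660/99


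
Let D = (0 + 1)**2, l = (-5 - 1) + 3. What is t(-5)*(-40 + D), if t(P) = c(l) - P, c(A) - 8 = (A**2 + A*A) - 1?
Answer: -1170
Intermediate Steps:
l = -3 (l = -6 + 3 = -3)
c(A) = 7 + 2*A**2 (c(A) = 8 + ((A**2 + A*A) - 1) = 8 + ((A**2 + A**2) - 1) = 8 + (2*A**2 - 1) = 8 + (-1 + 2*A**2) = 7 + 2*A**2)
D = 1 (D = 1**2 = 1)
t(P) = 25 - P (t(P) = (7 + 2*(-3)**2) - P = (7 + 2*9) - P = (7 + 18) - P = 25 - P)
t(-5)*(-40 + D) = (25 - 1*(-5))*(-40 + 1) = (25 + 5)*(-39) = 30*(-39) = -1170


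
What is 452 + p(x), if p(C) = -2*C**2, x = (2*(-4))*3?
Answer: -700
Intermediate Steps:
x = -24 (x = -8*3 = -24)
452 + p(x) = 452 - 2*(-24)**2 = 452 - 2*576 = 452 - 1152 = -700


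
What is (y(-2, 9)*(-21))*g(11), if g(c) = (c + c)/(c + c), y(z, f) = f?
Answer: -189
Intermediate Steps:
g(c) = 1 (g(c) = (2*c)/((2*c)) = (2*c)*(1/(2*c)) = 1)
(y(-2, 9)*(-21))*g(11) = (9*(-21))*1 = -189*1 = -189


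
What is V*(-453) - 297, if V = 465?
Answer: -210942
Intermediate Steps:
V*(-453) - 297 = 465*(-453) - 297 = -210645 - 297 = -210942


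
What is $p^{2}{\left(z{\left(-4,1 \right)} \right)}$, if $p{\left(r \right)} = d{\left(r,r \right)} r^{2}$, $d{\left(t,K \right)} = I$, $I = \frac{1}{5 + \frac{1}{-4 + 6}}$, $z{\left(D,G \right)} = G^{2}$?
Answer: $\frac{4}{121} \approx 0.033058$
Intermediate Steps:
$I = \frac{2}{11}$ ($I = \frac{1}{5 + \frac{1}{2}} = \frac{1}{\frac{11}{2}} = \frac{2}{11} \approx 0.18182$)
$d{\left(t,K \right)} = \frac{2}{11}$
$p{\left(r \right)} = \frac{2 r^{2}}{11}$
$p^{2}{\left(z{\left(-4,1 \right)} \right)} = \left(\frac{2 \left(1^{2}\right)^{2}}{11}\right)^{2} = \left(\frac{2 \cdot 1^{2}}{11}\right)^{2} = \left(\frac{2}{11} \cdot 1\right)^{2} = \left(\frac{2}{11}\right)^{2} = \frac{4}{121}$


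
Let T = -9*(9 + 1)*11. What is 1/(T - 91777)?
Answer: -1/92767 ≈ -1.0780e-5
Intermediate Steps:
T = -990 (T = -9*10*11 = -90*11 = -990)
1/(T - 91777) = 1/(-990 - 91777) = 1/(-92767) = -1/92767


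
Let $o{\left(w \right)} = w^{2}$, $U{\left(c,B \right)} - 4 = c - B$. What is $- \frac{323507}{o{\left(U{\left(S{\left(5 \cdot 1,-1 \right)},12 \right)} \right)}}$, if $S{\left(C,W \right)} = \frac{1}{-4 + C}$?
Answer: $- \frac{323507}{49} \approx -6602.2$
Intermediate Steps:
$U{\left(c,B \right)} = 4 + c - B$ ($U{\left(c,B \right)} = 4 - \left(B - c\right) = 4 + c - B$)
$- \frac{323507}{o{\left(U{\left(S{\left(5 \cdot 1,-1 \right)},12 \right)} \right)}} = - \frac{323507}{\left(4 + \frac{1}{-4 + 5 \cdot 1} - 12\right)^{2}} = - \frac{323507}{\left(4 + \frac{1}{-4 + 5} - 12\right)^{2}} = - \frac{323507}{\left(4 + 1^{-1} - 12\right)^{2}} = - \frac{323507}{\left(4 + 1 - 12\right)^{2}} = - \frac{323507}{\left(-7\right)^{2}} = - \frac{323507}{49}$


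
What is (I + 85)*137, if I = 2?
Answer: 11919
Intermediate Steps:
(I + 85)*137 = (2 + 85)*137 = 87*137 = 11919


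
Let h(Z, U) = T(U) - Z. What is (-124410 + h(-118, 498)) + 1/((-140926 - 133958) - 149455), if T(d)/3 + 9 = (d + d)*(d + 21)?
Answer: 605299639566/424339 ≈ 1.4265e+6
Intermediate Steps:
T(d) = -27 + 6*d*(21 + d) (T(d) = -27 + 3*((d + d)*(d + 21)) = -27 + 3*((2*d)*(21 + d)) = -27 + 3*(2*d*(21 + d)) = -27 + 6*d*(21 + d))
h(Z, U) = -27 - Z + 6*U² + 126*U (h(Z, U) = (-27 + 6*U² + 126*U) - Z = -27 - Z + 6*U² + 126*U)
(-124410 + h(-118, 498)) + 1/((-140926 - 133958) - 149455) = (-124410 + (-27 - 1*(-118) + 6*498² + 126*498)) + 1/((-140926 - 133958) - 149455) = (-124410 + (-27 + 118 + 6*248004 + 62748)) + 1/(-274884 - 149455) = (-124410 + (-27 + 118 + 1488024 + 62748)) + 1/(-424339) = (-124410 + 1550863) - 1/424339 = 1426453 - 1/424339 = 605299639566/424339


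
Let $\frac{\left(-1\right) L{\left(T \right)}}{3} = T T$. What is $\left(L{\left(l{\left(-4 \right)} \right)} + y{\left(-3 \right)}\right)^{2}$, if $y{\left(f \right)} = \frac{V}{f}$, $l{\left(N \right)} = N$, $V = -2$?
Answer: $\frac{20164}{9} \approx 2240.4$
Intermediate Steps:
$y{\left(f \right)} = - \frac{2}{f}$
$L{\left(T \right)} = - 3 T^{2}$ ($L{\left(T \right)} = - 3 T T = - 3 T^{2}$)
$\left(L{\left(l{\left(-4 \right)} \right)} + y{\left(-3 \right)}\right)^{2} = \left(- 3 \left(-4\right)^{2} - \frac{2}{-3}\right)^{2} = \left(\left(-3\right) 16 - - \frac{2}{3}\right)^{2} = \left(-48 + \frac{2}{3}\right)^{2} = \left(- \frac{142}{3}\right)^{2} = \frac{20164}{9}$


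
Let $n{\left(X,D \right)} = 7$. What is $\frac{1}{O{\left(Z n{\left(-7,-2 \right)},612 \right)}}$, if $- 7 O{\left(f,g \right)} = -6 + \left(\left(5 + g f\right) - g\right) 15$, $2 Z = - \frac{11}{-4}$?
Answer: $- \frac{14}{158493} \approx -8.8332 \cdot 10^{-5}$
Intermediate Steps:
$Z = \frac{11}{8}$ ($Z = \frac{\left(-11\right) \frac{1}{-4}}{2} = \frac{\left(-11\right) \left(- \frac{1}{4}\right)}{2} = \frac{1}{2} \cdot \frac{11}{4} = \frac{11}{8} \approx 1.375$)
$O{\left(f,g \right)} = - \frac{69}{7} + \frac{15 g}{7} - \frac{15 f g}{7}$ ($O{\left(f,g \right)} = - \frac{-6 + \left(\left(5 + g f\right) - g\right) 15}{7} = - \frac{-6 + \left(\left(5 + f g\right) - g\right) 15}{7} = - \frac{-6 + \left(5 - g + f g\right) 15}{7} = - \frac{-6 + \left(75 - 15 g + 15 f g\right)}{7} = - \frac{69 - 15 g + 15 f g}{7} = - \frac{69}{7} + \frac{15 g}{7} - \frac{15 f g}{7}$)
$\frac{1}{O{\left(Z n{\left(-7,-2 \right)},612 \right)}} = \frac{1}{- \frac{69}{7} + \frac{15}{7} \cdot 612 - \frac{15}{7} \cdot \frac{11}{8} \cdot 7 \cdot 612} = \frac{1}{- \frac{69}{7} + \frac{9180}{7} - \frac{165}{8} \cdot 612} = \frac{1}{- \frac{69}{7} + \frac{9180}{7} - \frac{25245}{2}} = \frac{1}{- \frac{158493}{14}} = - \frac{14}{158493}$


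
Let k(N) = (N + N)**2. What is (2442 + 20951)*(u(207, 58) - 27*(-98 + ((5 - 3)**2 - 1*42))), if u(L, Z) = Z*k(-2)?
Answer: 107607800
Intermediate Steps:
k(N) = 4*N**2 (k(N) = (2*N)**2 = 4*N**2)
u(L, Z) = 16*Z (u(L, Z) = Z*(4*(-2)**2) = Z*(4*4) = Z*16 = 16*Z)
(2442 + 20951)*(u(207, 58) - 27*(-98 + ((5 - 3)**2 - 1*42))) = (2442 + 20951)*(16*58 - 27*(-98 + ((5 - 3)**2 - 1*42))) = 23393*(928 - 27*(-98 + (2**2 - 42))) = 23393*(928 - 27*(-98 + (4 - 42))) = 23393*(928 - 27*(-98 - 38)) = 23393*(928 - 27*(-136)) = 23393*(928 + 3672) = 23393*4600 = 107607800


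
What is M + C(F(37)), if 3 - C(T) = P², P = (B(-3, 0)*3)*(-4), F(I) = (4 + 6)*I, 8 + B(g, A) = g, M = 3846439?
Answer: 3829018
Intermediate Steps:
B(g, A) = -8 + g
F(I) = 10*I
P = 132 (P = ((-8 - 3)*3)*(-4) = -11*3*(-4) = -33*(-4) = 132)
C(T) = -17421 (C(T) = 3 - 1*132² = 3 - 1*17424 = 3 - 17424 = -17421)
M + C(F(37)) = 3846439 - 17421 = 3829018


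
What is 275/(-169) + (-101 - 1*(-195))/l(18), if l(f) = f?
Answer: 5468/1521 ≈ 3.5950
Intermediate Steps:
275/(-169) + (-101 - 1*(-195))/l(18) = 275/(-169) + (-101 - 1*(-195))/18 = 275*(-1/169) + (-101 + 195)*(1/18) = -275/169 + 94*(1/18) = -275/169 + 47/9 = 5468/1521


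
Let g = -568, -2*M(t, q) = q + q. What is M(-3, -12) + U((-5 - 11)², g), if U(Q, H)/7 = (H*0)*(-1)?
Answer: 12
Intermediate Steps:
M(t, q) = -q (M(t, q) = -(q + q)/2 = -q)
U(Q, H) = 0 (U(Q, H) = 7*((H*0)*(-1)) = 7*(0*(-1)) = 7*0 = 0)
M(-3, -12) + U((-5 - 11)², g) = -1*(-12) + 0 = 12 + 0 = 12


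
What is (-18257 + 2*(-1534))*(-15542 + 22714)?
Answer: -152942900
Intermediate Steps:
(-18257 + 2*(-1534))*(-15542 + 22714) = (-18257 - 3068)*7172 = -21325*7172 = -152942900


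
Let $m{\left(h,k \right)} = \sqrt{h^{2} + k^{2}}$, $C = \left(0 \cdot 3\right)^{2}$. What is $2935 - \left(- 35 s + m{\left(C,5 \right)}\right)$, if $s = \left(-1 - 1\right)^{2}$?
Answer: $3070$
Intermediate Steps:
$C = 0$ ($C = 0^{2} = 0$)
$s = 4$ ($s = \left(-2\right)^{2} = 4$)
$2935 - \left(- 35 s + m{\left(C,5 \right)}\right) = 2935 - \left(\left(-35\right) 4 + \sqrt{0^{2} + 5^{2}}\right) = 2935 - \left(-140 + \sqrt{0 + 25}\right) = 2935 - \left(-140 + \sqrt{25}\right) = 2935 - \left(-140 + 5\right) = 2935 - -135 = 2935 + 135 = 3070$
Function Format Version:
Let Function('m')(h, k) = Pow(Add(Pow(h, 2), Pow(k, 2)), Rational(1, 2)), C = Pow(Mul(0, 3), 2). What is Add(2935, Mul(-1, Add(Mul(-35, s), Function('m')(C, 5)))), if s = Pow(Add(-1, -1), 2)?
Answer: 3070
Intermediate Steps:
C = 0 (C = Pow(0, 2) = 0)
s = 4 (s = Pow(-2, 2) = 4)
Add(2935, Mul(-1, Add(Mul(-35, s), Function('m')(C, 5)))) = Add(2935, Mul(-1, Add(Mul(-35, 4), Pow(Add(Pow(0, 2), Pow(5, 2)), Rational(1, 2))))) = Add(2935, Mul(-1, Add(-140, Pow(Add(0, 25), Rational(1, 2))))) = Add(2935, Mul(-1, Add(-140, Pow(25, Rational(1, 2))))) = Add(2935, Mul(-1, Add(-140, 5))) = Add(2935, Mul(-1, -135)) = Add(2935, 135) = 3070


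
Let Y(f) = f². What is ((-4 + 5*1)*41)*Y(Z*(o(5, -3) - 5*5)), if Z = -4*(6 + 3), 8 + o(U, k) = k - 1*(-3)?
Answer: 57865104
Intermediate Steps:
o(U, k) = -5 + k (o(U, k) = -8 + (k - 1*(-3)) = -8 + (k + 3) = -8 + (3 + k) = -5 + k)
Z = -36 (Z = -4*9 = -36)
((-4 + 5*1)*41)*Y(Z*(o(5, -3) - 5*5)) = ((-4 + 5*1)*41)*(-36*((-5 - 3) - 5*5))² = ((-4 + 5)*41)*(-36*(-8 - 25))² = (1*41)*(-36*(-33))² = 41*1188² = 41*1411344 = 57865104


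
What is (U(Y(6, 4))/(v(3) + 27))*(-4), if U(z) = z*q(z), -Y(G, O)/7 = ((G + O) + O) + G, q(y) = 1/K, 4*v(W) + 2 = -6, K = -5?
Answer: -112/25 ≈ -4.4800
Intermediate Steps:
v(W) = -2 (v(W) = -½ + (¼)*(-6) = -½ - 3/2 = -2)
q(y) = -⅕ (q(y) = 1/(-5) = -⅕)
Y(G, O) = -14*G - 14*O (Y(G, O) = -7*(((G + O) + O) + G) = -7*((G + 2*O) + G) = -7*(2*G + 2*O) = -14*G - 14*O)
U(z) = -z/5 (U(z) = z*(-⅕) = -z/5)
(U(Y(6, 4))/(v(3) + 27))*(-4) = ((-(-14*6 - 14*4)/5)/(-2 + 27))*(-4) = ((-(-84 - 56)/5)/25)*(-4) = ((-⅕*(-140))/25)*(-4) = ((1/25)*28)*(-4) = (28/25)*(-4) = -112/25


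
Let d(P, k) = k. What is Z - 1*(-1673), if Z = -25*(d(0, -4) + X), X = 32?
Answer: 973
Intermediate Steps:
Z = -700 (Z = -25*(-4 + 32) = -25*28 = -700)
Z - 1*(-1673) = -700 - 1*(-1673) = -700 + 1673 = 973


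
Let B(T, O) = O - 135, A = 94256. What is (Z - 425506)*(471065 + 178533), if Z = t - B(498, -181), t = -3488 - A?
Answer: -339696880532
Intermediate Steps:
B(T, O) = -135 + O
t = -97744 (t = -3488 - 1*94256 = -3488 - 94256 = -97744)
Z = -97428 (Z = -97744 - (-135 - 181) = -97744 - 1*(-316) = -97744 + 316 = -97428)
(Z - 425506)*(471065 + 178533) = (-97428 - 425506)*(471065 + 178533) = -522934*649598 = -339696880532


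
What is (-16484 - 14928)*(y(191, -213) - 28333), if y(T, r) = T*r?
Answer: 2167930592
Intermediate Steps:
(-16484 - 14928)*(y(191, -213) - 28333) = (-16484 - 14928)*(191*(-213) - 28333) = -31412*(-40683 - 28333) = -31412*(-69016) = 2167930592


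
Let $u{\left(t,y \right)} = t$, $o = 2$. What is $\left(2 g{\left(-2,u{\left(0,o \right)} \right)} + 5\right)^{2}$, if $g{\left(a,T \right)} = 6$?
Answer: $289$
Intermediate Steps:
$\left(2 g{\left(-2,u{\left(0,o \right)} \right)} + 5\right)^{2} = \left(2 \cdot 6 + 5\right)^{2} = \left(12 + 5\right)^{2} = 17^{2} = 289$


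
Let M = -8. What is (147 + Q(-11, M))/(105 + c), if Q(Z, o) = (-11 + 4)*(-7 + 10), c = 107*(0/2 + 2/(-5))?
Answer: 630/311 ≈ 2.0257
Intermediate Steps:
c = -214/5 (c = 107*(0*(1/2) + 2*(-1/5)) = 107*(0 - 2/5) = 107*(-2/5) = -214/5 ≈ -42.800)
Q(Z, o) = -21 (Q(Z, o) = -7*3 = -21)
(147 + Q(-11, M))/(105 + c) = (147 - 21)/(105 - 214/5) = 126/(311/5) = 126*(5/311) = 630/311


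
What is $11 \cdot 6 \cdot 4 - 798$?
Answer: $-534$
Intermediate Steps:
$11 \cdot 6 \cdot 4 - 798 = 66 \cdot 4 - 798 = 264 - 798 = -534$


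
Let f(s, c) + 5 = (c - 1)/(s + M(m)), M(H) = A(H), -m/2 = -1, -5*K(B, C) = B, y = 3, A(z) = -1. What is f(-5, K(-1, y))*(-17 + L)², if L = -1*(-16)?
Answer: -73/15 ≈ -4.8667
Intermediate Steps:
K(B, C) = -B/5
m = 2 (m = -2*(-1) = 2)
M(H) = -1
L = 16
f(s, c) = -5 + (-1 + c)/(-1 + s) (f(s, c) = -5 + (c - 1)/(s - 1) = -5 + (-1 + c)/(-1 + s))
f(-5, K(-1, y))*(-17 + L)² = ((4 - ⅕*(-1) - 5*(-5))/(-1 - 5))*(-17 + 16)² = ((4 + ⅕ + 25)/(-6))*(-1)² = -⅙*146/5*1 = -73/15*1 = -73/15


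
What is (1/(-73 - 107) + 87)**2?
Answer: 245204281/32400 ≈ 7568.0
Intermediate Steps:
(1/(-73 - 107) + 87)**2 = (1/(-180) + 87)**2 = (-1/180 + 87)**2 = (15659/180)**2 = 245204281/32400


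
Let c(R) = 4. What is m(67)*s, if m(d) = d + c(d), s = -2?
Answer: -142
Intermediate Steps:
m(d) = 4 + d (m(d) = d + 4 = 4 + d)
m(67)*s = (4 + 67)*(-2) = 71*(-2) = -142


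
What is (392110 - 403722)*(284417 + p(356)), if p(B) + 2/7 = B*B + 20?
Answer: -33421762908/7 ≈ -4.7745e+9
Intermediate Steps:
p(B) = 138/7 + B**2 (p(B) = -2/7 + (B*B + 20) = -2/7 + (B**2 + 20) = -2/7 + (20 + B**2) = 138/7 + B**2)
(392110 - 403722)*(284417 + p(356)) = (392110 - 403722)*(284417 + (138/7 + 356**2)) = -11612*(284417 + (138/7 + 126736)) = -11612*(284417 + 887290/7) = -11612*2878209/7 = -33421762908/7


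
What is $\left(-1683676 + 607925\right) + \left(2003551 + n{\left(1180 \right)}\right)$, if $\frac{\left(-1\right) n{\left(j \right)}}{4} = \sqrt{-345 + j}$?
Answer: $927800 - 4 \sqrt{835} \approx 9.2768 \cdot 10^{5}$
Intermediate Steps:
$n{\left(j \right)} = - 4 \sqrt{-345 + j}$
$\left(-1683676 + 607925\right) + \left(2003551 + n{\left(1180 \right)}\right) = \left(-1683676 + 607925\right) + \left(2003551 - 4 \sqrt{-345 + 1180}\right) = -1075751 + \left(2003551 - 4 \sqrt{835}\right) = 927800 - 4 \sqrt{835}$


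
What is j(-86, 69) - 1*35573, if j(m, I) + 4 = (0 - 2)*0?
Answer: -35577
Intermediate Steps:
j(m, I) = -4 (j(m, I) = -4 + (0 - 2)*0 = -4 - 2*0 = -4 + 0 = -4)
j(-86, 69) - 1*35573 = -4 - 1*35573 = -4 - 35573 = -35577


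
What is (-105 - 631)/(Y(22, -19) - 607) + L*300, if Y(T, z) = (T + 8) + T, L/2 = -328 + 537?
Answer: 69597736/555 ≈ 1.2540e+5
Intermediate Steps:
L = 418 (L = 2*(-328 + 537) = 2*209 = 418)
Y(T, z) = 8 + 2*T (Y(T, z) = (8 + T) + T = 8 + 2*T)
(-105 - 631)/(Y(22, -19) - 607) + L*300 = (-105 - 631)/((8 + 2*22) - 607) + 418*300 = -736/((8 + 44) - 607) + 125400 = -736/(52 - 607) + 125400 = -736/(-555) + 125400 = -736*(-1/555) + 125400 = 736/555 + 125400 = 69597736/555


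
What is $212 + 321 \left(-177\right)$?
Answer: $-56605$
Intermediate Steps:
$212 + 321 \left(-177\right) = 212 - 56817 = -56605$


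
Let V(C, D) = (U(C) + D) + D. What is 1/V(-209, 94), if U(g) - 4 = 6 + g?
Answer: -1/11 ≈ -0.090909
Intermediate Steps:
U(g) = 10 + g (U(g) = 4 + (6 + g) = 10 + g)
V(C, D) = 10 + C + 2*D (V(C, D) = ((10 + C) + D) + D = (10 + C + D) + D = 10 + C + 2*D)
1/V(-209, 94) = 1/(10 - 209 + 2*94) = 1/(10 - 209 + 188) = 1/(-11) = -1/11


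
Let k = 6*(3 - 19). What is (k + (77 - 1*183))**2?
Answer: 40804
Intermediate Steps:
k = -96 (k = 6*(-16) = -96)
(k + (77 - 1*183))**2 = (-96 + (77 - 1*183))**2 = (-96 + (77 - 183))**2 = (-96 - 106)**2 = (-202)**2 = 40804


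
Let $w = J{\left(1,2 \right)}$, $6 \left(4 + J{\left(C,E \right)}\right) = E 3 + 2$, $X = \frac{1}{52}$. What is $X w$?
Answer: $- \frac{2}{39} \approx -0.051282$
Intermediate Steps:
$X = \frac{1}{52} \approx 0.019231$
$J{\left(C,E \right)} = - \frac{11}{3} + \frac{E}{2}$ ($J{\left(C,E \right)} = -4 + \frac{E 3 + 2}{6} = -4 + \frac{3 E + 2}{6} = -4 + \frac{2 + 3 E}{6} = -4 + \left(\frac{1}{3} + \frac{E}{2}\right) = - \frac{11}{3} + \frac{E}{2}$)
$w = - \frac{8}{3}$ ($w = - \frac{11}{3} + \frac{1}{2} \cdot 2 = - \frac{11}{3} + 1 = - \frac{8}{3} \approx -2.6667$)
$X w = \frac{1}{52} \left(- \frac{8}{3}\right) = - \frac{2}{39}$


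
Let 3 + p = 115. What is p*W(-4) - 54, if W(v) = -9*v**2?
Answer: -16182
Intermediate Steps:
p = 112 (p = -3 + 115 = 112)
p*W(-4) - 54 = 112*(-9*(-4)**2) - 54 = 112*(-9*16) - 54 = 112*(-144) - 54 = -16128 - 54 = -16182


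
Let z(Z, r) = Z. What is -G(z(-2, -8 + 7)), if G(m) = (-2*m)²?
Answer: -16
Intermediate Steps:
G(m) = 4*m²
-G(z(-2, -8 + 7)) = -4*(-2)² = -4*4 = -1*16 = -16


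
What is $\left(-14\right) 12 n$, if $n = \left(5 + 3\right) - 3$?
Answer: $-840$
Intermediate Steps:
$n = 5$ ($n = 8 - 3 = 5$)
$\left(-14\right) 12 n = \left(-14\right) 12 \cdot 5 = \left(-168\right) 5 = -840$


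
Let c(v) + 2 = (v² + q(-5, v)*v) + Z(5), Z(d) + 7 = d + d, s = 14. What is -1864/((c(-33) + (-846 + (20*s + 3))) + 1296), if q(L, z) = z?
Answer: -233/364 ≈ -0.64011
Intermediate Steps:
Z(d) = -7 + 2*d (Z(d) = -7 + (d + d) = -7 + 2*d)
c(v) = 1 + 2*v² (c(v) = -2 + ((v² + v*v) + (-7 + 2*5)) = -2 + ((v² + v²) + (-7 + 10)) = -2 + (2*v² + 3) = -2 + (3 + 2*v²) = 1 + 2*v²)
-1864/((c(-33) + (-846 + (20*s + 3))) + 1296) = -1864/(((1 + 2*(-33)²) + (-846 + (20*14 + 3))) + 1296) = -1864/(((1 + 2*1089) + (-846 + (280 + 3))) + 1296) = -1864/(((1 + 2178) + (-846 + 283)) + 1296) = -1864/((2179 - 563) + 1296) = -1864/(1616 + 1296) = -1864/2912 = -1864*1/2912 = -233/364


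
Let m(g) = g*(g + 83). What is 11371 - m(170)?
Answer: -31639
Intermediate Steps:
m(g) = g*(83 + g)
11371 - m(170) = 11371 - 170*(83 + 170) = 11371 - 170*253 = 11371 - 1*43010 = 11371 - 43010 = -31639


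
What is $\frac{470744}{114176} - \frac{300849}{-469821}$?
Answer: $\frac{10646464677}{2235095104} \approx 4.7633$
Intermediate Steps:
$\frac{470744}{114176} - \frac{300849}{-469821} = 470744 \cdot \frac{1}{114176} - - \frac{100283}{156607} = \frac{58843}{14272} + \frac{100283}{156607} = \frac{10646464677}{2235095104}$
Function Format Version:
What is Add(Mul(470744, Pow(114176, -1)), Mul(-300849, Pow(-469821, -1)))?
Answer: Rational(10646464677, 2235095104) ≈ 4.7633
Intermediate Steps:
Add(Mul(470744, Pow(114176, -1)), Mul(-300849, Pow(-469821, -1))) = Add(Mul(470744, Rational(1, 114176)), Mul(-300849, Rational(-1, 469821))) = Add(Rational(58843, 14272), Rational(100283, 156607)) = Rational(10646464677, 2235095104)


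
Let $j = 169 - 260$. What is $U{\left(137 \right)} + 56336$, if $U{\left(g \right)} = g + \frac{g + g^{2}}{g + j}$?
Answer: $56884$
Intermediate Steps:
$j = -91$
$U{\left(g \right)} = g + \frac{g + g^{2}}{-91 + g}$ ($U{\left(g \right)} = g + \frac{g + g^{2}}{g - 91} = g + \frac{g + g^{2}}{-91 + g}$)
$U{\left(137 \right)} + 56336 = 2 \cdot 137 \frac{1}{-91 + 137} \left(-45 + 137\right) + 56336 = 2 \cdot 137 \cdot \frac{1}{46} \cdot 92 + 56336 = 548 + 56336 = 56884$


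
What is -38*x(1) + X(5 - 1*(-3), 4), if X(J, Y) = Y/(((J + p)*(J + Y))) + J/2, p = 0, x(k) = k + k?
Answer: -1727/24 ≈ -71.958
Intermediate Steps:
x(k) = 2*k
X(J, Y) = J/2 + Y/(J*(J + Y)) (X(J, Y) = Y/(((J + 0)*(J + Y))) + J/2 = Y/((J*(J + Y))) + J*(½) = Y*(1/(J*(J + Y))) + J/2 = Y/(J*(J + Y)) + J/2 = J/2 + Y/(J*(J + Y)))
-38*x(1) + X(5 - 1*(-3), 4) = -76 + ((5 - 1*(-3))³ + 2*4 + 4*(5 - 1*(-3))²)/(2*(5 - 1*(-3))*((5 - 1*(-3)) + 4)) = -38*2 + ((5 + 3)³ + 8 + 4*(5 + 3)²)/(2*(5 + 3)*((5 + 3) + 4)) = -76 + (½)*(8³ + 8 + 4*8²)/(8*(8 + 4)) = -76 + (½)*(⅛)*(512 + 8 + 4*64)/12 = -76 + (½)*(⅛)*(1/12)*(512 + 8 + 256) = -76 + (½)*(⅛)*(1/12)*776 = -76 + 97/24 = -1727/24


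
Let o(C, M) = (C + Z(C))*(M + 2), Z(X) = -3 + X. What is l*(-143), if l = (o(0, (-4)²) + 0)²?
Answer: -416988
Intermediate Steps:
o(C, M) = (-3 + 2*C)*(2 + M) (o(C, M) = (C + (-3 + C))*(M + 2) = (-3 + 2*C)*(2 + M))
l = 2916 (l = ((-6 + 4*0 + 0*(-4)² + (-4)²*(-3 + 0)) + 0)² = ((-6 + 0 + 0*16 + 16*(-3)) + 0)² = ((-6 + 0 + 0 - 48) + 0)² = (-54 + 0)² = (-54)² = 2916)
l*(-143) = 2916*(-143) = -416988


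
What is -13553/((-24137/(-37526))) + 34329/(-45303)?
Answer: -7680491947369/364492837 ≈ -21072.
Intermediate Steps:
-13553/((-24137/(-37526))) + 34329/(-45303) = -13553/((-24137*(-1/37526))) + 34329*(-1/45303) = -13553/24137/37526 - 11443/15101 = -13553*37526/24137 - 11443/15101 = -508589878/24137 - 11443/15101 = -7680491947369/364492837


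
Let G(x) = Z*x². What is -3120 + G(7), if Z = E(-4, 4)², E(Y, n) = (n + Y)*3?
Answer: -3120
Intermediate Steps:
E(Y, n) = 3*Y + 3*n (E(Y, n) = (Y + n)*3 = 3*Y + 3*n)
Z = 0 (Z = (3*(-4) + 3*4)² = (-12 + 12)² = 0² = 0)
G(x) = 0 (G(x) = 0*x² = 0)
-3120 + G(7) = -3120 + 0 = -3120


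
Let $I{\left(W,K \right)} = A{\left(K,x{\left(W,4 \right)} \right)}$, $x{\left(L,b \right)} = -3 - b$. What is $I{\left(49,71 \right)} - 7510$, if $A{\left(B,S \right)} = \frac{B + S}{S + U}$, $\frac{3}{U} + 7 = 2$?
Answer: $- \frac{142850}{19} \approx -7518.4$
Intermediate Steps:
$U = - \frac{3}{5}$ ($U = \frac{3}{-7 + 2} = \frac{3}{-5} = 3 \left(- \frac{1}{5}\right) = - \frac{3}{5} \approx -0.6$)
$A{\left(B,S \right)} = \frac{B + S}{- \frac{3}{5} + S}$ ($A{\left(B,S \right)} = \frac{B + S}{S - \frac{3}{5}} = \frac{B + S}{- \frac{3}{5} + S}$)
$I{\left(W,K \right)} = \frac{35}{38} - \frac{5 K}{38}$ ($I{\left(W,K \right)} = \frac{5 \left(K - 7\right)}{-3 + 5 \left(-3 - 4\right)} = \frac{5 \left(K - 7\right)}{-3 + 5 \left(-7\right)} = \frac{5 \left(-7 + K\right)}{-3 - 35} = \frac{5 \left(-7 + K\right)}{-38} = 5 \left(- \frac{1}{38}\right) \left(-7 + K\right) = \frac{35}{38} - \frac{5 K}{38}$)
$I{\left(49,71 \right)} - 7510 = \left(\frac{35}{38} - \frac{355}{38}\right) - 7510 = - \frac{160}{19} - 7510 = - \frac{142850}{19}$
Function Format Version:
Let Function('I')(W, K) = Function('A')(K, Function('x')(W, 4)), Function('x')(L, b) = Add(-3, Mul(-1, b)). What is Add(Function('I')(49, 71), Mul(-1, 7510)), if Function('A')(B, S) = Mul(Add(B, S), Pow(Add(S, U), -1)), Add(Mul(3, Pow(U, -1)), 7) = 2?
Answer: Rational(-142850, 19) ≈ -7518.4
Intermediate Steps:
U = Rational(-3, 5) (U = Mul(3, Pow(Add(-7, 2), -1)) = Mul(3, Pow(-5, -1)) = Mul(3, Rational(-1, 5)) = Rational(-3, 5) ≈ -0.60000)
Function('A')(B, S) = Mul(Pow(Add(Rational(-3, 5), S), -1), Add(B, S)) (Function('A')(B, S) = Mul(Add(B, S), Pow(Add(S, Rational(-3, 5)), -1)) = Mul(Add(B, S), Pow(Add(Rational(-3, 5), S), -1)) = Mul(Pow(Add(Rational(-3, 5), S), -1), Add(B, S)))
Function('I')(W, K) = Add(Rational(35, 38), Mul(Rational(-5, 38), K)) (Function('I')(W, K) = Mul(5, Pow(Add(-3, Mul(5, Add(-3, Mul(-1, 4)))), -1), Add(K, Add(-3, Mul(-1, 4)))) = Mul(5, Pow(Add(-3, Mul(5, Add(-3, -4))), -1), Add(K, Add(-3, -4))) = Mul(5, Pow(Add(-3, Mul(5, -7)), -1), Add(K, -7)) = Mul(5, Pow(Add(-3, -35), -1), Add(-7, K)) = Mul(5, Pow(-38, -1), Add(-7, K)) = Mul(5, Rational(-1, 38), Add(-7, K)) = Add(Rational(35, 38), Mul(Rational(-5, 38), K)))
Add(Function('I')(49, 71), Mul(-1, 7510)) = Add(Add(Rational(35, 38), Mul(Rational(-5, 38), 71)), Mul(-1, 7510)) = Add(Add(Rational(35, 38), Rational(-355, 38)), -7510) = Add(Rational(-160, 19), -7510) = Rational(-142850, 19)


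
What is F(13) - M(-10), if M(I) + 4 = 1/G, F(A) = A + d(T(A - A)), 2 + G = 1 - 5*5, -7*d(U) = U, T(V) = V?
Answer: 443/26 ≈ 17.038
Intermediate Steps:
d(U) = -U/7
G = -26 (G = -2 + (1 - 5*5) = -2 + (1 - 25) = -2 - 24 = -26)
F(A) = A (F(A) = A - (A - A)/7 = A - ⅐*0 = A + 0 = A)
M(I) = -105/26 (M(I) = -4 + 1/(-26) = -4 - 1/26 = -105/26)
F(13) - M(-10) = 13 - 1*(-105/26) = 13 + 105/26 = 443/26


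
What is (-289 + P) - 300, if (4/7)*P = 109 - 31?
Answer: -905/2 ≈ -452.50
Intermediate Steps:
P = 273/2 (P = 7*(109 - 31)/4 = (7/4)*78 = 273/2 ≈ 136.50)
(-289 + P) - 300 = (-289 + 273/2) - 300 = -305/2 - 300 = -905/2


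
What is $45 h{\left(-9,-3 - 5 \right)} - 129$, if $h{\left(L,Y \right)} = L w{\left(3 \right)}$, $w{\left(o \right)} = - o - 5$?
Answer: $3111$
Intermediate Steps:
$w{\left(o \right)} = -5 - o$
$h{\left(L,Y \right)} = - 8 L$ ($h{\left(L,Y \right)} = L \left(-5 - 3\right) = L \left(-8\right) = - 8 L$)
$45 h{\left(-9,-3 - 5 \right)} - 129 = 45 \left(\left(-8\right) \left(-9\right)\right) - 129 = 45 \cdot 72 - 129 = 3240 - 129 = 3111$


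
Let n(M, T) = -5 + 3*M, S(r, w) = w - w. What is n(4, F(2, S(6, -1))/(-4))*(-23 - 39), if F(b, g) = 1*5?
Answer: -434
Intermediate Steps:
S(r, w) = 0
F(b, g) = 5
n(4, F(2, S(6, -1))/(-4))*(-23 - 39) = (-5 + 3*4)*(-23 - 39) = (-5 + 12)*(-62) = 7*(-62) = -434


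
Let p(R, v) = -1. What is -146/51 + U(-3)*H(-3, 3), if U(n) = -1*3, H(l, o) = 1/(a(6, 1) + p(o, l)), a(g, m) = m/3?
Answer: 167/102 ≈ 1.6373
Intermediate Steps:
a(g, m) = m/3 (a(g, m) = m*(1/3) = m/3)
H(l, o) = -3/2 (H(l, o) = 1/((1/3)*1 - 1) = 1/(1/3 - 1) = 1/(-2/3) = -3/2)
U(n) = -3
-146/51 + U(-3)*H(-3, 3) = -146/51 - 3*(-3/2) = -146*1/51 + 9/2 = -146/51 + 9/2 = 167/102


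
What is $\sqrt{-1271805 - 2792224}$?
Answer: $i \sqrt{4064029} \approx 2015.9 i$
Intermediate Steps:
$\sqrt{-1271805 - 2792224} = \sqrt{-4064029} = i \sqrt{4064029}$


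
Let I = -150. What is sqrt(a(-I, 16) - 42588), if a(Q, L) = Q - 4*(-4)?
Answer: I*sqrt(42422) ≈ 205.97*I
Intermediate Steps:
a(Q, L) = 16 + Q (a(Q, L) = Q + 16 = 16 + Q)
sqrt(a(-I, 16) - 42588) = sqrt((16 - 1*(-150)) - 42588) = sqrt((16 + 150) - 42588) = sqrt(166 - 42588) = sqrt(-42422) = I*sqrt(42422)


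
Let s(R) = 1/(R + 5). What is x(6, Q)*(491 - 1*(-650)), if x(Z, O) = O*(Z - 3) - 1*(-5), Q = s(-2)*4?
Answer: 10269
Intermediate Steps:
s(R) = 1/(5 + R)
Q = 4/3 (Q = 4/(5 - 2) = 4/3 ≈ 1.3333)
x(Z, O) = 5 + O*(-3 + Z) (x(Z, O) = O*(-3 + Z) + 5 = 5 + O*(-3 + Z))
x(6, Q)*(491 - 1*(-650)) = (5 - 3*4/3 + (4/3)*6)*(491 - 1*(-650)) = (5 - 4 + 8)*(491 + 650) = 9*1141 = 10269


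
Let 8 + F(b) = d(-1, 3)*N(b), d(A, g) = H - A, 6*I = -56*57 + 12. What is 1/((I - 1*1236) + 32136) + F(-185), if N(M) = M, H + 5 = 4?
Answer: -242959/30370 ≈ -8.0000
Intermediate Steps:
I = -530 (I = (-56*57 + 12)/6 = (-3192 + 12)/6 = (1/6)*(-3180) = -530)
H = -1 (H = -5 + 4 = -1)
d(A, g) = -1 - A
F(b) = -8 (F(b) = -8 + (-1 - 1*(-1))*b = -8 + (-1 + 1)*b = -8 + 0*b = -8 + 0 = -8)
1/((I - 1*1236) + 32136) + F(-185) = 1/((-530 - 1*1236) + 32136) - 8 = 1/((-530 - 1236) + 32136) - 8 = 1/(-1766 + 32136) - 8 = 1/30370 - 8 = -242959/30370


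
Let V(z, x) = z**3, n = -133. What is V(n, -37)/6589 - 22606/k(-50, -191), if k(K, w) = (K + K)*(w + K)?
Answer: -28423751317/79397450 ≈ -357.99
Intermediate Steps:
k(K, w) = 2*K*(K + w) (k(K, w) = (2*K)*(K + w) = 2*K*(K + w))
V(n, -37)/6589 - 22606/k(-50, -191) = (-133)**3/6589 - 22606*(-1/(100*(-50 - 191))) = -2352637*1/6589 - 22606/(2*(-50)*(-241)) = -2352637/6589 - 22606/24100 = -2352637/6589 - 22606*1/24100 = -2352637/6589 - 11303/12050 = -28423751317/79397450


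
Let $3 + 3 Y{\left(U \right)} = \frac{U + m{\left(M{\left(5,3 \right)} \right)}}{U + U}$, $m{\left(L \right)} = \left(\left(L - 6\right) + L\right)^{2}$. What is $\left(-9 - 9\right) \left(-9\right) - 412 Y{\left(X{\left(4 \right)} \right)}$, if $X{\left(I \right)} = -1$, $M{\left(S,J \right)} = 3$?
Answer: $\frac{1516}{3} \approx 505.33$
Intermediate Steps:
$m{\left(L \right)} = \left(-6 + 2 L\right)^{2}$ ($m{\left(L \right)} = \left(\left(L - 6\right) + L\right)^{2} = \left(\left(-6 + L\right) + L\right)^{2} = \left(-6 + 2 L\right)^{2}$)
$Y{\left(U \right)} = - \frac{5}{6}$ ($Y{\left(U \right)} = -1 + \frac{\left(U + 4 \left(-3 + 3\right)^{2}\right) \frac{1}{U + U}}{3} = -1 + \frac{\left(U + 4 \cdot 0^{2}\right) \frac{1}{2 U}}{3} = -1 + \frac{\left(U + 4 \cdot 0\right) \frac{1}{2 U}}{3} = -1 + \frac{\left(U + 0\right) \frac{1}{2 U}}{3} = -1 + \frac{U \frac{1}{2 U}}{3} = -1 + \frac{1}{3} \cdot \frac{1}{2} = -1 + \frac{1}{6} = - \frac{5}{6}$)
$\left(-9 - 9\right) \left(-9\right) - 412 Y{\left(X{\left(4 \right)} \right)} = \left(-9 - 9\right) \left(-9\right) - - \frac{1030}{3} = \left(-18\right) \left(-9\right) + \frac{1030}{3} = 162 + \frac{1030}{3} = \frac{1516}{3}$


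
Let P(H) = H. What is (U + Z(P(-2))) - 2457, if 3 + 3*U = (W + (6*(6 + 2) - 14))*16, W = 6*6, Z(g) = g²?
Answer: -6242/3 ≈ -2080.7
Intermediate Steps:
W = 36
U = 1117/3 (U = -1 + ((36 + (6*(6 + 2) - 14))*16)/3 = -1 + ((36 + (6*8 - 14))*16)/3 = -1 + ((36 + (48 - 14))*16)/3 = -1 + ((36 + 34)*16)/3 = -1 + (70*16)/3 = -1 + (⅓)*1120 = -1 + 1120/3 = 1117/3 ≈ 372.33)
(U + Z(P(-2))) - 2457 = (1117/3 + (-2)²) - 2457 = (1117/3 + 4) - 2457 = 1129/3 - 2457 = -6242/3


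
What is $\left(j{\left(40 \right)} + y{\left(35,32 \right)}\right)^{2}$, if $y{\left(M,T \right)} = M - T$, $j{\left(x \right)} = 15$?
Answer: $324$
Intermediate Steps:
$\left(j{\left(40 \right)} + y{\left(35,32 \right)}\right)^{2} = \left(15 + \left(35 - 32\right)\right)^{2} = \left(15 + 3\right)^{2} = 18^{2} = 324$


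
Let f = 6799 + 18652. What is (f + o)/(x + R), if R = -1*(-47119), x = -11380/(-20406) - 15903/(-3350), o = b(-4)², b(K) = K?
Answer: 870463333350/1610711095759 ≈ 0.54042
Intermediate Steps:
o = 16 (o = (-4)² = 16)
f = 25451
x = 181319809/34180050 (x = -11380*(-1/20406) - 15903*(-1/3350) = 5690/10203 + 15903/3350 = 181319809/34180050 ≈ 5.3048)
R = 47119
(f + o)/(x + R) = (25451 + 16)/(181319809/34180050 + 47119) = 25467/(1610711095759/34180050) = 25467*(34180050/1610711095759) = 870463333350/1610711095759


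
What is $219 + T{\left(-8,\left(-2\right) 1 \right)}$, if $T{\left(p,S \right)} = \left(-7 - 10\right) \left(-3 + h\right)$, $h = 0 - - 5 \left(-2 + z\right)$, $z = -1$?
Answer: $525$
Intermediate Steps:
$h = -15$ ($h = 0 - - 5 \left(-2 - 1\right) = 0 - \left(-5\right) \left(-3\right) = 0 - 15 = -15$)
$T{\left(p,S \right)} = 306$ ($T{\left(p,S \right)} = \left(-7 - 10\right) \left(-3 - 15\right) = \left(-17\right) \left(-18\right) = 306$)
$219 + T{\left(-8,\left(-2\right) 1 \right)} = 219 + 306 = 525$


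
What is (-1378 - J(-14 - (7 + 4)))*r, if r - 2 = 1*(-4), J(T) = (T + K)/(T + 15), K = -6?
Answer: 13811/5 ≈ 2762.2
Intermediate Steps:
J(T) = (-6 + T)/(15 + T) (J(T) = (T - 6)/(T + 15) = (-6 + T)/(15 + T))
r = -2 (r = 2 + 1*(-4) = 2 - 4 = -2)
(-1378 - J(-14 - (7 + 4)))*r = (-1378 - (-6 + (-14 - (7 + 4)))/(15 + (-14 - (7 + 4))))*(-2) = (-1378 - (-6 + (-14 - 1*11))/(15 + (-14 - 1*11)))*(-2) = (-1378 - (-6 + (-14 - 11))/(15 + (-14 - 11)))*(-2) = (-1378 - (-6 - 25)/(15 - 25))*(-2) = (-1378 - (-31)/(-10))*(-2) = (-1378 - (-1)*(-31)/10)*(-2) = (-1378 - 1*31/10)*(-2) = (-1378 - 31/10)*(-2) = -13811/10*(-2) = 13811/5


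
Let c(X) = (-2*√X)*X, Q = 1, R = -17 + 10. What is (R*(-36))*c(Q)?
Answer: -504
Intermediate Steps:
R = -7
c(X) = -2*X^(3/2)
(R*(-36))*c(Q) = (-7*(-36))*(-2*1^(3/2)) = 252*(-2*1) = 252*(-2) = -504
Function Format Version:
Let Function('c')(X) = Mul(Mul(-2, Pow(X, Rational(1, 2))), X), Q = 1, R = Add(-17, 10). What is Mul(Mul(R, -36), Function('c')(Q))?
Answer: -504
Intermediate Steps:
R = -7
Function('c')(X) = Mul(-2, Pow(X, Rational(3, 2)))
Mul(Mul(R, -36), Function('c')(Q)) = Mul(Mul(-7, -36), Mul(-2, Pow(1, Rational(3, 2)))) = Mul(252, Mul(-2, 1)) = Mul(252, -2) = -504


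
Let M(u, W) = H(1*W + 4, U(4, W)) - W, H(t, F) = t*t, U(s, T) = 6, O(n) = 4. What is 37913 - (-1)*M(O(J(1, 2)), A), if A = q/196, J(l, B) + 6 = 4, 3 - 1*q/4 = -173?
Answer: 91158873/2401 ≈ 37967.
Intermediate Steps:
q = 704 (q = 12 - 4*(-173) = 12 + 692 = 704)
J(l, B) = -2 (J(l, B) = -6 + 4 = -2)
H(t, F) = t**2
A = 176/49 (A = 704/196 = 704*(1/196) = 176/49 ≈ 3.5918)
M(u, W) = (4 + W)**2 - W (M(u, W) = (1*W + 4)**2 - W = (W + 4)**2 - W = (4 + W)**2 - W)
37913 - (-1)*M(O(J(1, 2)), A) = 37913 - (-1)*((4 + 176/49)**2 - 1*176/49) = 37913 - (-1)*((372/49)**2 - 176/49) = 37913 - (-1)*(138384/2401 - 176/49) = 37913 - (-1)*129760/2401 = 37913 - 1*(-129760/2401) = 37913 + 129760/2401 = 91158873/2401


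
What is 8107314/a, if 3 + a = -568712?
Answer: -8107314/568715 ≈ -14.255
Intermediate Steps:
a = -568715 (a = -3 - 568712 = -568715)
8107314/a = 8107314/(-568715) = 8107314*(-1/568715) = -8107314/568715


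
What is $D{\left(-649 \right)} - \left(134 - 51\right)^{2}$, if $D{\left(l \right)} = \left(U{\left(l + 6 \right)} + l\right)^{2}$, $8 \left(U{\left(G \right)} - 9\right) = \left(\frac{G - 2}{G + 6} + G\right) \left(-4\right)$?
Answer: $\frac{38497742208}{405769} \approx 94876.0$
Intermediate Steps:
$U{\left(G \right)} = 9 - \frac{G}{2} - \frac{-2 + G}{2 \left(6 + G\right)}$ ($U{\left(G \right)} = 9 + \frac{\left(\frac{G - 2}{G + 6} + G\right) \left(-4\right)}{8} = 9 + \frac{\left(\frac{-2 + G}{6 + G} + G\right) \left(-4\right)}{8} = 9 + \frac{\left(G + \frac{-2 + G}{6 + G}\right) \left(-4\right)}{8} = 9 + \frac{- 4 G - \frac{4 \left(-2 + G\right)}{6 + G}}{8} = 9 - \left(\frac{G}{2} + \frac{-2 + G}{2 \left(6 + G\right)}\right) = 9 - \frac{G}{2} - \frac{-2 + G}{2 \left(6 + G\right)}$)
$D{\left(l \right)} = \left(l + \frac{176 - \left(6 + l\right)^{2} + 11 l}{2 \left(12 + l\right)}\right)^{2}$ ($D{\left(l \right)} = \left(\frac{110 - \left(l + 6\right)^{2} + 11 \left(l + 6\right)}{2 \left(6 + \left(l + 6\right)\right)} + l\right)^{2} = \left(\frac{110 - \left(6 + l\right)^{2} + 11 \left(6 + l\right)}{2 \left(6 + \left(6 + l\right)\right)} + l\right)^{2} = \left(\frac{110 - \left(6 + l\right)^{2} + \left(66 + 11 l\right)}{2 \left(12 + l\right)} + l\right)^{2} = \left(\frac{176 - \left(6 + l\right)^{2} + 11 l}{2 \left(12 + l\right)} + l\right)^{2} = \left(l + \frac{176 - \left(6 + l\right)^{2} + 11 l}{2 \left(12 + l\right)}\right)^{2}$)
$D{\left(-649 \right)} - \left(134 - 51\right)^{2} = \frac{\left(176 - \left(6 - 649\right)^{2} + 2 \left(-649\right)^{2} + 35 \left(-649\right)\right)^{2}}{4 \left(12 - 649\right)^{2}} - \left(134 - 51\right)^{2} = \frac{\left(176 - \left(-643\right)^{2} + 2 \cdot 421201 - 22715\right)^{2}}{4 \cdot 405769} - 83^{2} = \frac{1}{4} \cdot \frac{1}{405769} \left(176 - 413449 + 842402 - 22715\right)^{2} - 6889 = \frac{1}{4} \cdot \frac{1}{405769} \cdot 406414^{2} - 6889 = \frac{1}{4} \cdot \frac{1}{405769} \cdot 165172339396 - 6889 = \frac{41293084849}{405769} - 6889 = \frac{38497742208}{405769}$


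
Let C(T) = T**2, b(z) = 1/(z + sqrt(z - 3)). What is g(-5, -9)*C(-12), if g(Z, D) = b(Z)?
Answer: -240/11 - 96*I*sqrt(2)/11 ≈ -21.818 - 12.342*I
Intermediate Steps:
b(z) = 1/(z + sqrt(-3 + z))
g(Z, D) = 1/(Z + sqrt(-3 + Z))
g(-5, -9)*C(-12) = (-12)**2/(-5 + sqrt(-3 - 5)) = 144/(-5 + sqrt(-8)) = 144/(-5 + 2*I*sqrt(2))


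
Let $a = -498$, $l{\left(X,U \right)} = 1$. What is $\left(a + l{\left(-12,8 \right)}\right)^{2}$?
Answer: $247009$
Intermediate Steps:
$\left(a + l{\left(-12,8 \right)}\right)^{2} = \left(-498 + 1\right)^{2} = \left(-497\right)^{2} = 247009$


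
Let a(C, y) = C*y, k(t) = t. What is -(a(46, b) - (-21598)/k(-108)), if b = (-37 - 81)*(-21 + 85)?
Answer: 18769967/54 ≈ 3.4759e+5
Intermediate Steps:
b = -7552 (b = -118*64 = -7552)
-(a(46, b) - (-21598)/k(-108)) = -(46*(-7552) - (-21598)/(-108)) = -(-347392 - (-21598)*(-1)/108) = -(-347392 - 1*10799/54) = -(-347392 - 10799/54) = -1*(-18769967/54) = 18769967/54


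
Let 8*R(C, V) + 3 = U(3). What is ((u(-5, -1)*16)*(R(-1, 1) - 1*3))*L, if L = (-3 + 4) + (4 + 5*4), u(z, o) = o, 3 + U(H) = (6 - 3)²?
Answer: 1050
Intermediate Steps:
U(H) = 6 (U(H) = -3 + (6 - 3)² = -3 + 3² = -3 + 9 = 6)
R(C, V) = 3/8 (R(C, V) = -3/8 + (⅛)*6 = -3/8 + ¾ = 3/8)
L = 25 (L = 1 + (4 + 20) = 1 + 24 = 25)
((u(-5, -1)*16)*(R(-1, 1) - 1*3))*L = ((-1*16)*(3/8 - 1*3))*25 = -16*(3/8 - 3)*25 = -16*(-21/8)*25 = 42*25 = 1050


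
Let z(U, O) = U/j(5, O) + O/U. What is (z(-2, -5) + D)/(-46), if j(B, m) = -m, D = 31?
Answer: -331/460 ≈ -0.71957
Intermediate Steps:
z(U, O) = O/U - U/O (z(U, O) = U/((-O)) + O/U = U*(-1/O) + O/U = -U/O + O/U = O/U - U/O)
(z(-2, -5) + D)/(-46) = ((-5/(-2) - 1*(-2)/(-5)) + 31)/(-46) = ((-5*(-½) - 1*(-2)*(-⅕)) + 31)*(-1/46) = ((5/2 - ⅖) + 31)*(-1/46) = (21/10 + 31)*(-1/46) = (331/10)*(-1/46) = -331/460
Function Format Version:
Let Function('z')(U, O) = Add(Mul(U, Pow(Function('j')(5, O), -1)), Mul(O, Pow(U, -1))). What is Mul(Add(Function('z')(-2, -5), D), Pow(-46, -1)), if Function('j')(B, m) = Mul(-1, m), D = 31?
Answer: Rational(-331, 460) ≈ -0.71957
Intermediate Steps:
Function('z')(U, O) = Add(Mul(O, Pow(U, -1)), Mul(-1, U, Pow(O, -1))) (Function('z')(U, O) = Add(Mul(U, Pow(Mul(-1, O), -1)), Mul(O, Pow(U, -1))) = Add(Mul(U, Mul(-1, Pow(O, -1))), Mul(O, Pow(U, -1))) = Add(Mul(-1, U, Pow(O, -1)), Mul(O, Pow(U, -1))) = Add(Mul(O, Pow(U, -1)), Mul(-1, U, Pow(O, -1))))
Mul(Add(Function('z')(-2, -5), D), Pow(-46, -1)) = Mul(Add(Add(Mul(-5, Pow(-2, -1)), Mul(-1, -2, Pow(-5, -1))), 31), Pow(-46, -1)) = Mul(Add(Add(Mul(-5, Rational(-1, 2)), Mul(-1, -2, Rational(-1, 5))), 31), Rational(-1, 46)) = Mul(Add(Add(Rational(5, 2), Rational(-2, 5)), 31), Rational(-1, 46)) = Mul(Add(Rational(21, 10), 31), Rational(-1, 46)) = Mul(Rational(331, 10), Rational(-1, 46)) = Rational(-331, 460)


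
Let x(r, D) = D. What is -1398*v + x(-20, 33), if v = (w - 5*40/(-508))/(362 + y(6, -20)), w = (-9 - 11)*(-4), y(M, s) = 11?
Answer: -12710337/47371 ≈ -268.31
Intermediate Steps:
w = 80 (w = -20*(-4) = 80)
v = 10210/47371 (v = (80 - 5*40/(-508))/(362 + 11) = (80 - 200*(-1/508))/373 = (80 + 50/127)*(1/373) = (10210/127)*(1/373) = 10210/47371 ≈ 0.21553)
-1398*v + x(-20, 33) = -1398*10210/47371 + 33 = -14273580/47371 + 33 = -12710337/47371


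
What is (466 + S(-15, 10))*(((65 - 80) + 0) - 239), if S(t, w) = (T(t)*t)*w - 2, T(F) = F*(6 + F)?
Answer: 5025644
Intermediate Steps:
S(t, w) = -2 + w*t²*(6 + t) (S(t, w) = ((t*(6 + t))*t)*w - 2 = (t²*(6 + t))*w - 2 = w*t²*(6 + t) - 2 = -2 + w*t²*(6 + t))
(466 + S(-15, 10))*(((65 - 80) + 0) - 239) = (466 + (-2 + 10*(-15)²*(6 - 15)))*(((65 - 80) + 0) - 239) = (466 + (-2 + 10*225*(-9)))*((-15 + 0) - 239) = (466 + (-2 - 20250))*(-15 - 239) = (466 - 20252)*(-254) = -19786*(-254) = 5025644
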